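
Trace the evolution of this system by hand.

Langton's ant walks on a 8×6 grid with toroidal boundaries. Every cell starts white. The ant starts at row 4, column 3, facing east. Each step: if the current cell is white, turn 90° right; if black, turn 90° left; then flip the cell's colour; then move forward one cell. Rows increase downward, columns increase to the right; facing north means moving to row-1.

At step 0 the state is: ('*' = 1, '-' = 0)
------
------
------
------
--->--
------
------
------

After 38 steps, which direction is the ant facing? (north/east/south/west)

east

gen 0: ------
------
------
------
--->--
------
------
------
gen 1: ------
------
------
------
---*--
---v--
------
------
gen 2: ------
------
------
------
---*--
--<*--
------
------
gen 3: ------
------
------
------
--^*--
--**--
------
------
gen 4: ------
------
------
------
--*>--
--**--
------
------
gen 5: ------
------
------
---^--
--*---
--**--
------
------
gen 6: ------
------
------
---*>-
--*---
--**--
------
------
gen 7: ------
------
------
---**-
--*-v-
--**--
------
------
gen 8: ------
------
------
---**-
--*<*-
--**--
------
------
gen 9: ------
------
------
---^*-
--***-
--**--
------
------
gen 10: ------
------
------
--<-*-
--***-
--**--
------
------
gen 11: ------
------
--^---
--*-*-
--***-
--**--
------
------
gen 12: ------
------
--*>--
--*-*-
--***-
--**--
------
------
gen 13: ------
------
--**--
--*v*-
--***-
--**--
------
------
gen 14: ------
------
--**--
--<**-
--***-
--**--
------
------
gen 15: ------
------
--**--
---**-
--v**-
--**--
------
------
gen 16: ------
------
--**--
---**-
--->*-
--**--
------
------
gen 17: ------
------
--**--
---^*-
----*-
--**--
------
------
gen 18: ------
------
--**--
--<-*-
----*-
--**--
------
------
gen 19: ------
------
--^*--
--*-*-
----*-
--**--
------
------
gen 20: ------
------
-<-*--
--*-*-
----*-
--**--
------
------
gen 21: ------
-^----
-*-*--
--*-*-
----*-
--**--
------
------
gen 22: ------
-*>---
-*-*--
--*-*-
----*-
--**--
------
------
gen 23: ------
-**---
-*v*--
--*-*-
----*-
--**--
------
------
gen 24: ------
-**---
-<**--
--*-*-
----*-
--**--
------
------
gen 25: ------
-**---
--**--
-v*-*-
----*-
--**--
------
------
gen 26: ------
-**---
--**--
<**-*-
----*-
--**--
------
------
gen 27: ------
-**---
^-**--
***-*-
----*-
--**--
------
------
gen 28: ------
-**---
*>**--
***-*-
----*-
--**--
------
------
gen 29: ------
-**---
****--
*v*-*-
----*-
--**--
------
------
gen 30: ------
-**---
****--
*->-*-
----*-
--**--
------
------
gen 31: ------
-**---
**^*--
*---*-
----*-
--**--
------
------
gen 32: ------
-**---
*<-*--
*---*-
----*-
--**--
------
------
gen 33: ------
-**---
*--*--
*v--*-
----*-
--**--
------
------
gen 34: ------
-**---
*--*--
<*--*-
----*-
--**--
------
------
gen 35: ------
-**---
*--*--
-*--*-
v---*-
--**--
------
------
gen 36: ------
-**---
*--*--
-*--*-
*---*<
--**--
------
------
gen 37: ------
-**---
*--*--
-*--*^
*---**
--**--
------
------
gen 38: ------
-**---
*--*--
>*--**
*---**
--**--
------
------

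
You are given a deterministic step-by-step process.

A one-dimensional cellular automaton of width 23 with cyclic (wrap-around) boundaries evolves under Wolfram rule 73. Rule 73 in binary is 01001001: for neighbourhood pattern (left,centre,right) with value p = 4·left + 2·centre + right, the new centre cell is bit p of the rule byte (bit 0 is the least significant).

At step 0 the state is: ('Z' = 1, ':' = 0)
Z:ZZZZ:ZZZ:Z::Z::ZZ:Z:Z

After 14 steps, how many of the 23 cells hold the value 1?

12

step 0: Z:ZZZZ:ZZZ:Z::Z::ZZ:Z:Z
step 1: Z:Z::Z:Z:Z:::::::ZZ:::Z
step 2: Z::::::::::ZZZZZ:ZZ:Z:Z
step 3: Z:ZZZZZZZZ:Z:::Z:ZZ:::Z
step 4: Z:Z::::::Z:::Z:::ZZ:Z:Z
step 5: Z:::ZZZZ:::Z:::Z:ZZ:::Z
step 6: Z:Z:Z::Z:Z:::Z:::ZZ:Z:Z
step 7: Z::::::::::Z:::Z:ZZ:::Z
step 8: Z:ZZZZZZZZ:::Z:::ZZ:Z:Z
step 9: Z:Z::::::Z:Z:::Z:ZZ:::Z
step 10: Z:::ZZZZ:::::Z:::ZZ:Z:Z
step 11: Z:Z:Z::Z:ZZZ:::Z:ZZ:::Z
step 12: Z::::::::Z:Z:Z:::ZZ:Z:Z
step 13: Z:ZZZZZZ:::::::Z:ZZ:::Z
step 14: Z:Z::::Z:ZZZZZ:::ZZ:Z:Z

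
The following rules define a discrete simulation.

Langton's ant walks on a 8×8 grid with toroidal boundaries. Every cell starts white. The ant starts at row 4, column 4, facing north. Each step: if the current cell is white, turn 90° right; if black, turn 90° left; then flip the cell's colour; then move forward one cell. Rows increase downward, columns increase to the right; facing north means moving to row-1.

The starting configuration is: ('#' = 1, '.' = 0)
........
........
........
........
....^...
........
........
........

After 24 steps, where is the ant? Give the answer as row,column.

0) ........
........
........
........
....^...
........
........
........
1) ........
........
........
........
....#>..
........
........
........
2) ........
........
........
........
....##..
.....v..
........
........
3) ........
........
........
........
....##..
....<#..
........
........
4) ........
........
........
........
....^#..
....##..
........
........
5) ........
........
........
........
...<.#..
....##..
........
........
6) ........
........
........
...^....
...#.#..
....##..
........
........
7) ........
........
........
...#>...
...#.#..
....##..
........
........
8) ........
........
........
...##...
...#v#..
....##..
........
........
9) ........
........
........
...##...
...<##..
....##..
........
........
10) ........
........
........
...##...
....##..
...v##..
........
........
11) ........
........
........
...##...
....##..
..<###..
........
........
12) ........
........
........
...##...
..^.##..
..####..
........
........
13) ........
........
........
...##...
..#>##..
..####..
........
........
14) ........
........
........
...##...
..####..
..#v##..
........
........
15) ........
........
........
...##...
..####..
..#.>#..
........
........
16) ........
........
........
...##...
..##^#..
..#..#..
........
........
17) ........
........
........
...##...
..#<.#..
..#..#..
........
........
18) ........
........
........
...##...
..#..#..
..#v.#..
........
........
19) ........
........
........
...##...
..#..#..
..<#.#..
........
........
20) ........
........
........
...##...
..#..#..
...#.#..
..v.....
........
21) ........
........
........
...##...
..#..#..
...#.#..
.<#.....
........
22) ........
........
........
...##...
..#..#..
.^.#.#..
.##.....
........
23) ........
........
........
...##...
..#..#..
.#>#.#..
.##.....
........
24) ........
........
........
...##...
..#..#..
.###.#..
.#v.....
........

6,2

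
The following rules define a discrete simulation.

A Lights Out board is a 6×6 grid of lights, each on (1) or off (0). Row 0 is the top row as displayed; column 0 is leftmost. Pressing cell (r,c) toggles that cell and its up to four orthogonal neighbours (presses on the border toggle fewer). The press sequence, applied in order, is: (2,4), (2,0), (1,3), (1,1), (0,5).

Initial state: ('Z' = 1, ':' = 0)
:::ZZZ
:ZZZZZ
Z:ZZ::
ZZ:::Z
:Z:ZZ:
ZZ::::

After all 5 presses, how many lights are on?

15

0) :::ZZZ
:ZZZZZ
Z:ZZ::
ZZ:::Z
:Z:ZZ:
ZZ::::
1) :::ZZZ
:ZZZ:Z
Z:Z:ZZ
ZZ::ZZ
:Z:ZZ:
ZZ::::
2) :::ZZZ
ZZZZ:Z
:ZZ:ZZ
:Z::ZZ
:Z:ZZ:
ZZ::::
3) ::::ZZ
ZZ::ZZ
:ZZZZZ
:Z::ZZ
:Z:ZZ:
ZZ::::
4) :Z::ZZ
::Z:ZZ
::ZZZZ
:Z::ZZ
:Z:ZZ:
ZZ::::
5) :Z::::
::Z:Z:
::ZZZZ
:Z::ZZ
:Z:ZZ:
ZZ::::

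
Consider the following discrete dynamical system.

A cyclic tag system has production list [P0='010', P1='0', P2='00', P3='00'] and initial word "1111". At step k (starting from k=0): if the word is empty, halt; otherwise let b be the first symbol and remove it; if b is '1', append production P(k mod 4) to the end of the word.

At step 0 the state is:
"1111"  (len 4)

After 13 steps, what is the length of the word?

[0] "1111"  (len 4)
[1] "111010"  (len 6)
[2] "110100"  (len 6)
[3] "1010000"  (len 7)
[4] "01000000"  (len 8)
[5] "1000000"  (len 7)
[6] "0000000"  (len 7)
[7] "000000"  (len 6)
[8] "00000"  (len 5)
[9] "0000"  (len 4)
[10] "000"  (len 3)
[11] "00"  (len 2)
[12] "0"  (len 1)
[13] (halted — word empty)

0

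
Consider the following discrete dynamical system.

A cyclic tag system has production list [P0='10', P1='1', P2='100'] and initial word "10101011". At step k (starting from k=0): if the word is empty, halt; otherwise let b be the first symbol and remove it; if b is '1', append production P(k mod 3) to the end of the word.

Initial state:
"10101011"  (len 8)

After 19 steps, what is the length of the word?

10

[0] "10101011"  (len 8)
[1] "010101110"  (len 9)
[2] "10101110"  (len 8)
[3] "0101110100"  (len 10)
[4] "101110100"  (len 9)
[5] "011101001"  (len 9)
[6] "11101001"  (len 8)
[7] "110100110"  (len 9)
[8] "101001101"  (len 9)
[9] "01001101100"  (len 11)
[10] "1001101100"  (len 10)
[11] "0011011001"  (len 10)
[12] "011011001"  (len 9)
[13] "11011001"  (len 8)
[14] "10110011"  (len 8)
[15] "0110011100"  (len 10)
[16] "110011100"  (len 9)
[17] "100111001"  (len 9)
[18] "00111001100"  (len 11)
[19] "0111001100"  (len 10)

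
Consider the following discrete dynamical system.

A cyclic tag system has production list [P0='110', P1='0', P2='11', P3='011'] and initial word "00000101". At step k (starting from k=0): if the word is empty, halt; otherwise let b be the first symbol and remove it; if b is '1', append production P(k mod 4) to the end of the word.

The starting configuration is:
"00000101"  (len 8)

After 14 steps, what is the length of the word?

7

t=0: "00000101"  (len 8)
t=1: "0000101"  (len 7)
t=2: "000101"  (len 6)
t=3: "00101"  (len 5)
t=4: "0101"  (len 4)
t=5: "101"  (len 3)
t=6: "010"  (len 3)
t=7: "10"  (len 2)
t=8: "0011"  (len 4)
t=9: "011"  (len 3)
t=10: "11"  (len 2)
t=11: "111"  (len 3)
t=12: "11011"  (len 5)
t=13: "1011110"  (len 7)
t=14: "0111100"  (len 7)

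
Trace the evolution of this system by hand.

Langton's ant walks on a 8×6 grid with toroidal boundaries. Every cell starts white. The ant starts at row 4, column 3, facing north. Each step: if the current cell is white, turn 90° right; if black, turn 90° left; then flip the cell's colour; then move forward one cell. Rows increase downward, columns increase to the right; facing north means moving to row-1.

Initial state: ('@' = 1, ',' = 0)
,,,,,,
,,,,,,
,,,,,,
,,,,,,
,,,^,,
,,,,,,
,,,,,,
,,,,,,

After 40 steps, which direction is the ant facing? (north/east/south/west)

north

k=0  ,,,,,,
,,,,,,
,,,,,,
,,,,,,
,,,^,,
,,,,,,
,,,,,,
,,,,,,
k=1  ,,,,,,
,,,,,,
,,,,,,
,,,,,,
,,,@>,
,,,,,,
,,,,,,
,,,,,,
k=2  ,,,,,,
,,,,,,
,,,,,,
,,,,,,
,,,@@,
,,,,v,
,,,,,,
,,,,,,
k=3  ,,,,,,
,,,,,,
,,,,,,
,,,,,,
,,,@@,
,,,<@,
,,,,,,
,,,,,,
k=4  ,,,,,,
,,,,,,
,,,,,,
,,,,,,
,,,^@,
,,,@@,
,,,,,,
,,,,,,
k=5  ,,,,,,
,,,,,,
,,,,,,
,,,,,,
,,<,@,
,,,@@,
,,,,,,
,,,,,,
k=6  ,,,,,,
,,,,,,
,,,,,,
,,^,,,
,,@,@,
,,,@@,
,,,,,,
,,,,,,
k=7  ,,,,,,
,,,,,,
,,,,,,
,,@>,,
,,@,@,
,,,@@,
,,,,,,
,,,,,,
k=8  ,,,,,,
,,,,,,
,,,,,,
,,@@,,
,,@v@,
,,,@@,
,,,,,,
,,,,,,
k=9  ,,,,,,
,,,,,,
,,,,,,
,,@@,,
,,<@@,
,,,@@,
,,,,,,
,,,,,,
k=10  ,,,,,,
,,,,,,
,,,,,,
,,@@,,
,,,@@,
,,v@@,
,,,,,,
,,,,,,
k=11  ,,,,,,
,,,,,,
,,,,,,
,,@@,,
,,,@@,
,<@@@,
,,,,,,
,,,,,,
k=12  ,,,,,,
,,,,,,
,,,,,,
,,@@,,
,^,@@,
,@@@@,
,,,,,,
,,,,,,
k=13  ,,,,,,
,,,,,,
,,,,,,
,,@@,,
,@>@@,
,@@@@,
,,,,,,
,,,,,,
k=14  ,,,,,,
,,,,,,
,,,,,,
,,@@,,
,@@@@,
,@v@@,
,,,,,,
,,,,,,
k=15  ,,,,,,
,,,,,,
,,,,,,
,,@@,,
,@@@@,
,@,>@,
,,,,,,
,,,,,,
k=16  ,,,,,,
,,,,,,
,,,,,,
,,@@,,
,@@^@,
,@,,@,
,,,,,,
,,,,,,
k=17  ,,,,,,
,,,,,,
,,,,,,
,,@@,,
,@<,@,
,@,,@,
,,,,,,
,,,,,,
k=18  ,,,,,,
,,,,,,
,,,,,,
,,@@,,
,@,,@,
,@v,@,
,,,,,,
,,,,,,
k=19  ,,,,,,
,,,,,,
,,,,,,
,,@@,,
,@,,@,
,<@,@,
,,,,,,
,,,,,,
k=20  ,,,,,,
,,,,,,
,,,,,,
,,@@,,
,@,,@,
,,@,@,
,v,,,,
,,,,,,
k=21  ,,,,,,
,,,,,,
,,,,,,
,,@@,,
,@,,@,
,,@,@,
<@,,,,
,,,,,,
k=22  ,,,,,,
,,,,,,
,,,,,,
,,@@,,
,@,,@,
^,@,@,
@@,,,,
,,,,,,
k=23  ,,,,,,
,,,,,,
,,,,,,
,,@@,,
,@,,@,
@>@,@,
@@,,,,
,,,,,,
k=24  ,,,,,,
,,,,,,
,,,,,,
,,@@,,
,@,,@,
@@@,@,
@v,,,,
,,,,,,
k=25  ,,,,,,
,,,,,,
,,,,,,
,,@@,,
,@,,@,
@@@,@,
@,>,,,
,,,,,,
k=26  ,,,,,,
,,,,,,
,,,,,,
,,@@,,
,@,,@,
@@@,@,
@,@,,,
,,v,,,
k=27  ,,,,,,
,,,,,,
,,,,,,
,,@@,,
,@,,@,
@@@,@,
@,@,,,
,<@,,,
k=28  ,,,,,,
,,,,,,
,,,,,,
,,@@,,
,@,,@,
@@@,@,
@^@,,,
,@@,,,
k=29  ,,,,,,
,,,,,,
,,,,,,
,,@@,,
,@,,@,
@@@,@,
@@>,,,
,@@,,,
k=30  ,,,,,,
,,,,,,
,,,,,,
,,@@,,
,@,,@,
@@^,@,
@@,,,,
,@@,,,
k=31  ,,,,,,
,,,,,,
,,,,,,
,,@@,,
,@,,@,
@<,,@,
@@,,,,
,@@,,,
k=32  ,,,,,,
,,,,,,
,,,,,,
,,@@,,
,@,,@,
@,,,@,
@v,,,,
,@@,,,
k=33  ,,,,,,
,,,,,,
,,,,,,
,,@@,,
,@,,@,
@,,,@,
@,>,,,
,@@,,,
k=34  ,,,,,,
,,,,,,
,,,,,,
,,@@,,
,@,,@,
@,,,@,
@,@,,,
,@v,,,
k=35  ,,,,,,
,,,,,,
,,,,,,
,,@@,,
,@,,@,
@,,,@,
@,@,,,
,@,>,,
k=36  ,,,v,,
,,,,,,
,,,,,,
,,@@,,
,@,,@,
@,,,@,
@,@,,,
,@,@,,
k=37  ,,<@,,
,,,,,,
,,,,,,
,,@@,,
,@,,@,
@,,,@,
@,@,,,
,@,@,,
k=38  ,,@@,,
,,,,,,
,,,,,,
,,@@,,
,@,,@,
@,,,@,
@,@,,,
,@^@,,
k=39  ,,@@,,
,,,,,,
,,,,,,
,,@@,,
,@,,@,
@,,,@,
@,@,,,
,@@>,,
k=40  ,,@@,,
,,,,,,
,,,,,,
,,@@,,
,@,,@,
@,,,@,
@,@^,,
,@@,,,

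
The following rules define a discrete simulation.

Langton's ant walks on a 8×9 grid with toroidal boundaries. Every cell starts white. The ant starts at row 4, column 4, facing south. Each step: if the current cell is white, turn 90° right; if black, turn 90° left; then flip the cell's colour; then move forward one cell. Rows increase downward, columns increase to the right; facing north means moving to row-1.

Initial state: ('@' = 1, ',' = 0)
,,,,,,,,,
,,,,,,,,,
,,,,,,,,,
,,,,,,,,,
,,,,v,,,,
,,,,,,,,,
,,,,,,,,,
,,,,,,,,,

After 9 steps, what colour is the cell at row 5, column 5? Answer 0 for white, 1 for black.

1

step 0: ,,,,,,,,,
,,,,,,,,,
,,,,,,,,,
,,,,,,,,,
,,,,v,,,,
,,,,,,,,,
,,,,,,,,,
,,,,,,,,,
step 1: ,,,,,,,,,
,,,,,,,,,
,,,,,,,,,
,,,,,,,,,
,,,<@,,,,
,,,,,,,,,
,,,,,,,,,
,,,,,,,,,
step 2: ,,,,,,,,,
,,,,,,,,,
,,,,,,,,,
,,,^,,,,,
,,,@@,,,,
,,,,,,,,,
,,,,,,,,,
,,,,,,,,,
step 3: ,,,,,,,,,
,,,,,,,,,
,,,,,,,,,
,,,@>,,,,
,,,@@,,,,
,,,,,,,,,
,,,,,,,,,
,,,,,,,,,
step 4: ,,,,,,,,,
,,,,,,,,,
,,,,,,,,,
,,,@@,,,,
,,,@v,,,,
,,,,,,,,,
,,,,,,,,,
,,,,,,,,,
step 5: ,,,,,,,,,
,,,,,,,,,
,,,,,,,,,
,,,@@,,,,
,,,@,>,,,
,,,,,,,,,
,,,,,,,,,
,,,,,,,,,
step 6: ,,,,,,,,,
,,,,,,,,,
,,,,,,,,,
,,,@@,,,,
,,,@,@,,,
,,,,,v,,,
,,,,,,,,,
,,,,,,,,,
step 7: ,,,,,,,,,
,,,,,,,,,
,,,,,,,,,
,,,@@,,,,
,,,@,@,,,
,,,,<@,,,
,,,,,,,,,
,,,,,,,,,
step 8: ,,,,,,,,,
,,,,,,,,,
,,,,,,,,,
,,,@@,,,,
,,,@^@,,,
,,,,@@,,,
,,,,,,,,,
,,,,,,,,,
step 9: ,,,,,,,,,
,,,,,,,,,
,,,,,,,,,
,,,@@,,,,
,,,@@>,,,
,,,,@@,,,
,,,,,,,,,
,,,,,,,,,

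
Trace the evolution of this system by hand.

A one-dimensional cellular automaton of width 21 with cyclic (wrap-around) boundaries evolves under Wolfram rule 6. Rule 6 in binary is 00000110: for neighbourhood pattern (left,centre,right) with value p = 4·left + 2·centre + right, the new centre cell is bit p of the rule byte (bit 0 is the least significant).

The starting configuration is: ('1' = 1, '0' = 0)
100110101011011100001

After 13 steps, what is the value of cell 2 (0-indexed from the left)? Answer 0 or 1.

gen 0: 100110101011011100001
gen 1: 001000101000000000010
gen 2: 011001101000000000110
gen 3: 100010001000000001000
gen 4: 100110011000000011001
gen 5: 001000100000000100010
gen 6: 011001100000001100110
gen 7: 100010000000010001000
gen 8: 100110000000110011001
gen 9: 001000000001000100010
gen 10: 011000000011001100110
gen 11: 100000000100010001000
gen 12: 100000001100110011001
gen 13: 000000010001000100010

0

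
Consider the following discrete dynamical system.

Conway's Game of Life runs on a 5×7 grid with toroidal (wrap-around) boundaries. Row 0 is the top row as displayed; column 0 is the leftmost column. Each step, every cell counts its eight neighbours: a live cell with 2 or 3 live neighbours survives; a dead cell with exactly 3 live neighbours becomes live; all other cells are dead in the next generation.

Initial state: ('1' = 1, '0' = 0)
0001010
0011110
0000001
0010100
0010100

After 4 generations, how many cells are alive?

1

k=0  0001010
0011110
0000001
0010100
0010100
k=1  0000010
0011011
0010000
0000010
0010110
k=2  0010000
0011111
0011111
0001110
0000111
k=3  0010000
0100001
0000000
0010000
0000001
k=4  1000000
0000000
0000000
0000000
0000000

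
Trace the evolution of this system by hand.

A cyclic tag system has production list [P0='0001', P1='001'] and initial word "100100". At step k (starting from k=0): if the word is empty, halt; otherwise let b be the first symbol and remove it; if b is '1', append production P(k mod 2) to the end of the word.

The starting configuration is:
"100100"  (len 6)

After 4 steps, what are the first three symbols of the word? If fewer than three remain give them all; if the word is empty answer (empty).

gen 0: "100100"  (len 6)
gen 1: "001000001"  (len 9)
gen 2: "01000001"  (len 8)
gen 3: "1000001"  (len 7)
gen 4: "000001001"  (len 9)

000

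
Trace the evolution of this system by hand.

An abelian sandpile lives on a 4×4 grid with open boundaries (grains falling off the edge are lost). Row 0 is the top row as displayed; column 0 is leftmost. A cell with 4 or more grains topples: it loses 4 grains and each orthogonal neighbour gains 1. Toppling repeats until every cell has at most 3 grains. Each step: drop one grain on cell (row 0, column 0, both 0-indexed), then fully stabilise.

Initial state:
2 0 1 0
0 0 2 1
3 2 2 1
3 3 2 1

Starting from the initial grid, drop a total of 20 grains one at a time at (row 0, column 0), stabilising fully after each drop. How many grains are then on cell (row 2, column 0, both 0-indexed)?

2

t=0: 2 0 1 0
0 0 2 1
3 2 2 1
3 3 2 1
t=1: 3 0 1 0
0 0 2 1
3 2 2 1
3 3 2 1
t=2: 0 1 1 0
1 0 2 1
3 2 2 1
3 3 2 1
t=3: 1 1 1 0
1 0 2 1
3 2 2 1
3 3 2 1
t=4: 2 1 1 0
1 0 2 1
3 2 2 1
3 3 2 1
t=5: 3 1 1 0
1 0 2 1
3 2 2 1
3 3 2 1
t=6: 0 2 1 0
2 0 2 1
3 2 2 1
3 3 2 1
t=7: 1 2 1 0
2 0 2 1
3 2 2 1
3 3 2 1
t=8: 2 2 1 0
2 0 2 1
3 2 2 1
3 3 2 1
t=9: 3 2 1 0
2 0 2 1
3 2 2 1
3 3 2 1
t=10: 0 3 1 0
3 0 2 1
3 2 2 1
3 3 2 1
t=11: 1 3 1 0
3 0 2 1
3 2 2 1
3 3 2 1
t=12: 2 3 1 0
3 0 2 1
3 2 2 1
3 3 2 1
t=13: 3 3 1 0
3 0 2 1
3 2 2 1
3 3 2 1
t=14: 2 0 2 0
1 3 2 1
2 0 3 1
1 1 3 1
t=15: 3 0 2 0
1 3 2 1
2 0 3 1
1 1 3 1
t=16: 0 1 2 0
2 3 2 1
2 0 3 1
1 1 3 1
t=17: 1 1 2 0
2 3 2 1
2 0 3 1
1 1 3 1
t=18: 2 1 2 0
2 3 2 1
2 0 3 1
1 1 3 1
t=19: 3 1 2 0
2 3 2 1
2 0 3 1
1 1 3 1
t=20: 0 2 2 0
3 3 2 1
2 0 3 1
1 1 3 1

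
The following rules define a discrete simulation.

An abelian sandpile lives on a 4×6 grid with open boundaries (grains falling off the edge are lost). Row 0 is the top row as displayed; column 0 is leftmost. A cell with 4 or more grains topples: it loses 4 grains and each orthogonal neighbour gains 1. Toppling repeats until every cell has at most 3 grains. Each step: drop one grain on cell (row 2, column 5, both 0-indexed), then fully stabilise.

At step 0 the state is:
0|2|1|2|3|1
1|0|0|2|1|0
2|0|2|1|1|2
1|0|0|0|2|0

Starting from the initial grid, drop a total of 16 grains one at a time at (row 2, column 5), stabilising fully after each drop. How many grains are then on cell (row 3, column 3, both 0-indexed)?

1

gen 0: 0|2|1|2|3|1
1|0|0|2|1|0
2|0|2|1|1|2
1|0|0|0|2|0
gen 1: 0|2|1|2|3|1
1|0|0|2|1|0
2|0|2|1|1|3
1|0|0|0|2|0
gen 2: 0|2|1|2|3|1
1|0|0|2|1|1
2|0|2|1|2|0
1|0|0|0|2|1
gen 3: 0|2|1|2|3|1
1|0|0|2|1|1
2|0|2|1|2|1
1|0|0|0|2|1
gen 4: 0|2|1|2|3|1
1|0|0|2|1|1
2|0|2|1|2|2
1|0|0|0|2|1
gen 5: 0|2|1|2|3|1
1|0|0|2|1|1
2|0|2|1|2|3
1|0|0|0|2|1
gen 6: 0|2|1|2|3|1
1|0|0|2|1|2
2|0|2|1|3|0
1|0|0|0|2|2
gen 7: 0|2|1|2|3|1
1|0|0|2|1|2
2|0|2|1|3|1
1|0|0|0|2|2
gen 8: 0|2|1|2|3|1
1|0|0|2|1|2
2|0|2|1|3|2
1|0|0|0|2|2
gen 9: 0|2|1|2|3|1
1|0|0|2|1|2
2|0|2|1|3|3
1|0|0|0|2|2
gen 10: 0|2|1|2|3|1
1|0|0|2|2|3
2|0|2|2|0|1
1|0|0|0|3|3
gen 11: 0|2|1|2|3|1
1|0|0|2|2|3
2|0|2|2|0|2
1|0|0|0|3|3
gen 12: 0|2|1|2|3|1
1|0|0|2|2|3
2|0|2|2|0|3
1|0|0|0|3|3
gen 13: 0|2|1|2|3|2
1|0|0|2|3|0
2|0|2|2|2|2
1|0|0|1|0|1
gen 14: 0|2|1|2|3|2
1|0|0|2|3|0
2|0|2|2|2|3
1|0|0|1|0|1
gen 15: 0|2|1|2|3|2
1|0|0|2|3|1
2|0|2|2|3|0
1|0|0|1|0|2
gen 16: 0|2|1|2|3|2
1|0|0|2|3|1
2|0|2|2|3|1
1|0|0|1|0|2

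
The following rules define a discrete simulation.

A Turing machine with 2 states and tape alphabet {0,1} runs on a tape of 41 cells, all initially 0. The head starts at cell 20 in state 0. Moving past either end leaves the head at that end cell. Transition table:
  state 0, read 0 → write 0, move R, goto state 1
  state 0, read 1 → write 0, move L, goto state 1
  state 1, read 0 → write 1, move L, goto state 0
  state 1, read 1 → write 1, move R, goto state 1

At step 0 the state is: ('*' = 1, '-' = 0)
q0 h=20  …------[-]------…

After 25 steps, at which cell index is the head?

17

0) q0 h=20  …------[-]------…
1) q1 h=21  …------[-]------…
2) q0 h=20  …------[-]*-----…
3) q1 h=21  …------[*]------…
4) q1 h=22  …-----*[-]------…
5) q0 h=21  …------[*]*-----…
6) q1 h=20  …------[-]-*----…
7) q0 h=19  …------[-]*-*---…
8) q1 h=20  …------[*]-*----…
9) q1 h=21  …-----*[-]*-----…
10) q0 h=20  …------[*]**----…
11) q1 h=19  …------[-]-**---…
12) q0 h=18  …------[-]*-**--…
13) q1 h=19  …------[*]-**---…
14) q1 h=20  …-----*[-]**----…
15) q0 h=19  …------[*]***---…
16) q1 h=18  …------[-]-***--…
17) q0 h=17  …------[-]*-***-…
18) q1 h=18  …------[*]-***--…
19) q1 h=19  …-----*[-]***---…
20) q0 h=18  …------[*]****--…
21) q1 h=17  …------[-]-****-…
22) q0 h=16  …------[-]*-****…
23) q1 h=17  …------[*]-****-…
24) q1 h=18  …-----*[-]****--…
25) q0 h=17  …------[*]*****-…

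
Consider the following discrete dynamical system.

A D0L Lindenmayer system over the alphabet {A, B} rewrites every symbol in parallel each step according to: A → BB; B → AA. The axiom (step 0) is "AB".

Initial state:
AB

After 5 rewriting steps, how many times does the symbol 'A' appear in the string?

k=0  AB
k=1  BBAA
k=2  AAAABBBB
k=3  BBBBBBBBAAAAAAAA
k=4  AAAAAAAAAAAAAAAABBBBBBBBBBBBBBBB
k=5  BBBBBBBBBBBBBBBBBBBBBBBBBBBBBBBBAAAAAAAAAAAAAAAAAAAAAAAAAAAAAAAA

32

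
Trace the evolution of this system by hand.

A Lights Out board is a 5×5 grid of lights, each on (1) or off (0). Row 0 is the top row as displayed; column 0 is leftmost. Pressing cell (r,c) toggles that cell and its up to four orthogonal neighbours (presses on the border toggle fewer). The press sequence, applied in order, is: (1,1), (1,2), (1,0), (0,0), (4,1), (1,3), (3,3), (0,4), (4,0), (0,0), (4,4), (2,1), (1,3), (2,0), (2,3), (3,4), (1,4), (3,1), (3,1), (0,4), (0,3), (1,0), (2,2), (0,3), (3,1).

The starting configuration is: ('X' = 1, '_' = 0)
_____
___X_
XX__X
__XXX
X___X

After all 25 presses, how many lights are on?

step 0: _____
___X_
XX__X
__XXX
X___X
step 1: _X___
XXXX_
X___X
__XXX
X___X
step 2: _XX__
X____
X_X_X
__XXX
X___X
step 3: XXX__
_X___
__X_X
__XXX
X___X
step 4: __X__
XX___
__X_X
__XXX
X___X
step 5: __X__
XX___
__X_X
_XXXX
_XX_X
step 6: __XX_
XXXXX
__XXX
_XXXX
_XX_X
step 7: __XX_
XXXXX
__X_X
_X___
_XXXX
step 8: __X_X
XXXX_
__X_X
_X___
_XXXX
step 9: __X_X
XXXX_
__X_X
XX___
X_XXX
step 10: XXX_X
_XXX_
__X_X
XX___
X_XXX
step 11: XXX_X
_XXX_
__X_X
XX__X
X_X__
step 12: XXX_X
__XX_
XX__X
X___X
X_X__
step 13: XXXXX
____X
XX_XX
X___X
X_X__
step 14: XXXXX
X___X
___XX
____X
X_X__
step 15: XXXXX
X__XX
__X__
___XX
X_X__
step 16: XXXXX
X__XX
__X_X
_____
X_X_X
step 17: XXXX_
X____
__X__
_____
X_X_X
step 18: XXXX_
X____
_XX__
XXX__
XXX_X
step 19: XXXX_
X____
__X__
_____
X_X_X
step 20: XXX_X
X___X
__X__
_____
X_X_X
step 21: XX_X_
X__XX
__X__
_____
X_X_X
step 22: _X_X_
_X_XX
X_X__
_____
X_X_X
step 23: _X_X_
_XXXX
XX_X_
__X__
X_X_X
step 24: _XX_X
_XX_X
XX_X_
__X__
X_X_X
step 25: _XX_X
_XX_X
X__X_
XX___
XXX_X

14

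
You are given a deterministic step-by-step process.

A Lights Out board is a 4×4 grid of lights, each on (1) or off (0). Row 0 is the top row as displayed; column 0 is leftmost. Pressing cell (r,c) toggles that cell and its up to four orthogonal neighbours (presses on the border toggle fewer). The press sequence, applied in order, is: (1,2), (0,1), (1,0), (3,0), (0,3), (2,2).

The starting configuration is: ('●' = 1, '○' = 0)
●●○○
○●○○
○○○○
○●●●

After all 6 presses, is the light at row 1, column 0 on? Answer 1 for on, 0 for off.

1

k=0  ●●○○
○●○○
○○○○
○●●●
k=1  ●●●○
○○●●
○○●○
○●●●
k=2  ○○○○
○●●●
○○●○
○●●●
k=3  ●○○○
●○●●
●○●○
○●●●
k=4  ●○○○
●○●●
○○●○
●○●●
k=5  ●○●●
●○●○
○○●○
●○●●
k=6  ●○●●
●○○○
○●○●
●○○●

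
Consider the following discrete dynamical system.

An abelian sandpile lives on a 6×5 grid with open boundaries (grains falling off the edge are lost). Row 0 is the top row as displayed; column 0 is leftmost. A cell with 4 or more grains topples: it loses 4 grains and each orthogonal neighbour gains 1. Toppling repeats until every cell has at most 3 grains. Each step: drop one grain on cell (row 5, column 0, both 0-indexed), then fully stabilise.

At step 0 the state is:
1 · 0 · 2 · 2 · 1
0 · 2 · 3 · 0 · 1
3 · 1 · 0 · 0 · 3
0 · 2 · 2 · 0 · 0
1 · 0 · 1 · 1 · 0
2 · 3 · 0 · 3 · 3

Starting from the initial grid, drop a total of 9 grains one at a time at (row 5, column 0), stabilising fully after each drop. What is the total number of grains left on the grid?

38

step 0: 1 · 0 · 2 · 2 · 1
0 · 2 · 3 · 0 · 1
3 · 1 · 0 · 0 · 3
0 · 2 · 2 · 0 · 0
1 · 0 · 1 · 1 · 0
2 · 3 · 0 · 3 · 3
step 1: 1 · 0 · 2 · 2 · 1
0 · 2 · 3 · 0 · 1
3 · 1 · 0 · 0 · 3
0 · 2 · 2 · 0 · 0
1 · 0 · 1 · 1 · 0
3 · 3 · 0 · 3 · 3
step 2: 1 · 0 · 2 · 2 · 1
0 · 2 · 3 · 0 · 1
3 · 1 · 0 · 0 · 3
0 · 2 · 2 · 0 · 0
2 · 1 · 1 · 1 · 0
1 · 0 · 1 · 3 · 3
step 3: 1 · 0 · 2 · 2 · 1
0 · 2 · 3 · 0 · 1
3 · 1 · 0 · 0 · 3
0 · 2 · 2 · 0 · 0
2 · 1 · 1 · 1 · 0
2 · 0 · 1 · 3 · 3
step 4: 1 · 0 · 2 · 2 · 1
0 · 2 · 3 · 0 · 1
3 · 1 · 0 · 0 · 3
0 · 2 · 2 · 0 · 0
2 · 1 · 1 · 1 · 0
3 · 0 · 1 · 3 · 3
step 5: 1 · 0 · 2 · 2 · 1
0 · 2 · 3 · 0 · 1
3 · 1 · 0 · 0 · 3
0 · 2 · 2 · 0 · 0
3 · 1 · 1 · 1 · 0
0 · 1 · 1 · 3 · 3
step 6: 1 · 0 · 2 · 2 · 1
0 · 2 · 3 · 0 · 1
3 · 1 · 0 · 0 · 3
0 · 2 · 2 · 0 · 0
3 · 1 · 1 · 1 · 0
1 · 1 · 1 · 3 · 3
step 7: 1 · 0 · 2 · 2 · 1
0 · 2 · 3 · 0 · 1
3 · 1 · 0 · 0 · 3
0 · 2 · 2 · 0 · 0
3 · 1 · 1 · 1 · 0
2 · 1 · 1 · 3 · 3
step 8: 1 · 0 · 2 · 2 · 1
0 · 2 · 3 · 0 · 1
3 · 1 · 0 · 0 · 3
0 · 2 · 2 · 0 · 0
3 · 1 · 1 · 1 · 0
3 · 1 · 1 · 3 · 3
step 9: 1 · 0 · 2 · 2 · 1
0 · 2 · 3 · 0 · 1
3 · 1 · 0 · 0 · 3
1 · 2 · 2 · 0 · 0
0 · 2 · 1 · 1 · 0
1 · 2 · 1 · 3 · 3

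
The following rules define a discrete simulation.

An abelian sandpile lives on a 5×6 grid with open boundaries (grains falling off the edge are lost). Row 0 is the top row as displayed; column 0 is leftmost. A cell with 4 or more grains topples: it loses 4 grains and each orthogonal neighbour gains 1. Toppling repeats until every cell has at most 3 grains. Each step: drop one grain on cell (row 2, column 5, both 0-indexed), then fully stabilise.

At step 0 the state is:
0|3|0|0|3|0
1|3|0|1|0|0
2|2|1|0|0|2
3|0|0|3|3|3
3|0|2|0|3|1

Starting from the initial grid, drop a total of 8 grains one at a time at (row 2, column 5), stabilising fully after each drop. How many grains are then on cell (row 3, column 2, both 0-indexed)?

1

gen 0: 0|3|0|0|3|0
1|3|0|1|0|0
2|2|1|0|0|2
3|0|0|3|3|3
3|0|2|0|3|1
gen 1: 0|3|0|0|3|0
1|3|0|1|0|0
2|2|1|0|0|3
3|0|0|3|3|3
3|0|2|0|3|1
gen 2: 0|3|0|0|3|0
1|3|0|1|0|1
2|2|1|1|2|1
3|0|1|0|2|1
3|0|2|2|0|3
gen 3: 0|3|0|0|3|0
1|3|0|1|0|1
2|2|1|1|2|2
3|0|1|0|2|1
3|0|2|2|0|3
gen 4: 0|3|0|0|3|0
1|3|0|1|0|1
2|2|1|1|2|3
3|0|1|0|2|1
3|0|2|2|0|3
gen 5: 0|3|0|0|3|0
1|3|0|1|0|2
2|2|1|1|3|0
3|0|1|0|2|2
3|0|2|2|0|3
gen 6: 0|3|0|0|3|0
1|3|0|1|0|2
2|2|1|1|3|1
3|0|1|0|2|2
3|0|2|2|0|3
gen 7: 0|3|0|0|3|0
1|3|0|1|0|2
2|2|1|1|3|2
3|0|1|0|2|2
3|0|2|2|0|3
gen 8: 0|3|0|0|3|0
1|3|0|1|0|2
2|2|1|1|3|3
3|0|1|0|2|2
3|0|2|2|0|3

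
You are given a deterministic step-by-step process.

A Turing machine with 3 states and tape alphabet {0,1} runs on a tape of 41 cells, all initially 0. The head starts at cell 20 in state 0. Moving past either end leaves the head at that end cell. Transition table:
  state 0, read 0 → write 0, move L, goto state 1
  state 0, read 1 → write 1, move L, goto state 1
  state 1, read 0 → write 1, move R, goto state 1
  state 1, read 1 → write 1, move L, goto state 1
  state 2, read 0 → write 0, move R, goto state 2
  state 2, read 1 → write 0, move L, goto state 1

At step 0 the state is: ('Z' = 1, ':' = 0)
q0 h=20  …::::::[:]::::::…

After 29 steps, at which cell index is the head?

34

0) q0 h=20  …::::::[:]::::::…
1) q1 h=19  …::::::[:]::::::…
2) q1 h=20  …:::::Z[:]::::::…
3) q1 h=21  …::::ZZ[:]::::::…
4) q1 h=22  …:::ZZZ[:]::::::…
5) q1 h=23  …::ZZZZ[:]::::::…
6) q1 h=24  …:ZZZZZ[:]::::::…
7) q1 h=25  …ZZZZZZ[:]::::::…
8) q1 h=26  …ZZZZZZ[:]::::::…
9) q1 h=27  …ZZZZZZ[:]::::::…
10) q1 h=28  …ZZZZZZ[:]::::::…
11) q1 h=29  …ZZZZZZ[:]::::::…
12) q1 h=30  …ZZZZZZ[:]::::::…
13) q1 h=31  …ZZZZZZ[:]::::::…
14) q1 h=32  …ZZZZZZ[:]::::::…
15) q1 h=33  …ZZZZZZ[:]::::::…
16) q1 h=34  …ZZZZZZ[:]::::::|
17) q1 h=35  …ZZZZZZ[:]:::::|
18) q1 h=36  …ZZZZZZ[:]::::|
19) q1 h=37  …ZZZZZZ[:]:::|
20) q1 h=38  …ZZZZZZ[:]::|
21) q1 h=39  …ZZZZZZ[:]:|
22) q1 h=40  …ZZZZZZ[:]|
23) q1 h=40  …ZZZZZZ[Z]|
24) q1 h=39  …ZZZZZZ[Z]Z|
25) q1 h=38  …ZZZZZZ[Z]ZZ|
26) q1 h=37  …ZZZZZZ[Z]ZZZ|
27) q1 h=36  …ZZZZZZ[Z]ZZZZ|
28) q1 h=35  …ZZZZZZ[Z]ZZZZZ|
29) q1 h=34  …ZZZZZZ[Z]ZZZZZZ|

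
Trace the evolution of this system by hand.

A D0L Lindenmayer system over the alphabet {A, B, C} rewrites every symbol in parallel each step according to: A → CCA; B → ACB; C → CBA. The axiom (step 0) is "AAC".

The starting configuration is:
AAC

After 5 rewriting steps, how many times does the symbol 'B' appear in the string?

k=0  AAC
k=1  CCACCACBA
k=2  CBACBACCACBACBACCACBAACBCCA
k=3  CBAACBCCACBAACBCCACBACBACCACBAACBCCACBAACBCCACBACBACCACBAACBCCACCACBAACBCBACBACCA
k=4  CBAACBCCACCACBAACBCBACBACCACBAACBCCACCACBAACBCBACBACCACBAA…ACCACBACBACCACBAACBCCACCACBAACBCBAACBCCACBAACBCCACBACBACCA  (len 243)
k=5  CBAACBCCACCACBAACBCBACBACCACBACBACCACBAACBCCACCACBAACBCBAA…ACCACBAACBCCACCACBAACBCBACBACCACBAACBCCACBAACBCCACBACBACCA  (len 729)

162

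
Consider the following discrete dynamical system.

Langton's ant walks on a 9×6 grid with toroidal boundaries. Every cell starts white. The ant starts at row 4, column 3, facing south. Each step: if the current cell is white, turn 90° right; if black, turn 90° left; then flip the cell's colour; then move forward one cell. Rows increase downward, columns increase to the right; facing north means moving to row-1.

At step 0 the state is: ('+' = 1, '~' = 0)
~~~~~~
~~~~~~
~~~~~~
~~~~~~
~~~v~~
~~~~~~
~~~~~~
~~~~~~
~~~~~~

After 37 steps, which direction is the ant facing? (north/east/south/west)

gen 0: ~~~~~~
~~~~~~
~~~~~~
~~~~~~
~~~v~~
~~~~~~
~~~~~~
~~~~~~
~~~~~~
gen 1: ~~~~~~
~~~~~~
~~~~~~
~~~~~~
~~<+~~
~~~~~~
~~~~~~
~~~~~~
~~~~~~
gen 2: ~~~~~~
~~~~~~
~~~~~~
~~^~~~
~~++~~
~~~~~~
~~~~~~
~~~~~~
~~~~~~
gen 3: ~~~~~~
~~~~~~
~~~~~~
~~+>~~
~~++~~
~~~~~~
~~~~~~
~~~~~~
~~~~~~
gen 4: ~~~~~~
~~~~~~
~~~~~~
~~++~~
~~+v~~
~~~~~~
~~~~~~
~~~~~~
~~~~~~
gen 5: ~~~~~~
~~~~~~
~~~~~~
~~++~~
~~+~>~
~~~~~~
~~~~~~
~~~~~~
~~~~~~
gen 6: ~~~~~~
~~~~~~
~~~~~~
~~++~~
~~+~+~
~~~~v~
~~~~~~
~~~~~~
~~~~~~
gen 7: ~~~~~~
~~~~~~
~~~~~~
~~++~~
~~+~+~
~~~<+~
~~~~~~
~~~~~~
~~~~~~
gen 8: ~~~~~~
~~~~~~
~~~~~~
~~++~~
~~+^+~
~~~++~
~~~~~~
~~~~~~
~~~~~~
gen 9: ~~~~~~
~~~~~~
~~~~~~
~~++~~
~~++>~
~~~++~
~~~~~~
~~~~~~
~~~~~~
gen 10: ~~~~~~
~~~~~~
~~~~~~
~~++^~
~~++~~
~~~++~
~~~~~~
~~~~~~
~~~~~~
gen 11: ~~~~~~
~~~~~~
~~~~~~
~~+++>
~~++~~
~~~++~
~~~~~~
~~~~~~
~~~~~~
gen 12: ~~~~~~
~~~~~~
~~~~~~
~~++++
~~++~v
~~~++~
~~~~~~
~~~~~~
~~~~~~
gen 13: ~~~~~~
~~~~~~
~~~~~~
~~++++
~~++<+
~~~++~
~~~~~~
~~~~~~
~~~~~~
gen 14: ~~~~~~
~~~~~~
~~~~~~
~~++^+
~~++++
~~~++~
~~~~~~
~~~~~~
~~~~~~
gen 15: ~~~~~~
~~~~~~
~~~~~~
~~+<~+
~~++++
~~~++~
~~~~~~
~~~~~~
~~~~~~
gen 16: ~~~~~~
~~~~~~
~~~~~~
~~+~~+
~~+v++
~~~++~
~~~~~~
~~~~~~
~~~~~~
gen 17: ~~~~~~
~~~~~~
~~~~~~
~~+~~+
~~+~>+
~~~++~
~~~~~~
~~~~~~
~~~~~~
gen 18: ~~~~~~
~~~~~~
~~~~~~
~~+~^+
~~+~~+
~~~++~
~~~~~~
~~~~~~
~~~~~~
gen 19: ~~~~~~
~~~~~~
~~~~~~
~~+~+>
~~+~~+
~~~++~
~~~~~~
~~~~~~
~~~~~~
gen 20: ~~~~~~
~~~~~~
~~~~~^
~~+~+~
~~+~~+
~~~++~
~~~~~~
~~~~~~
~~~~~~
gen 21: ~~~~~~
~~~~~~
>~~~~+
~~+~+~
~~+~~+
~~~++~
~~~~~~
~~~~~~
~~~~~~
gen 22: ~~~~~~
~~~~~~
+~~~~+
v~+~+~
~~+~~+
~~~++~
~~~~~~
~~~~~~
~~~~~~
gen 23: ~~~~~~
~~~~~~
+~~~~+
+~+~+<
~~+~~+
~~~++~
~~~~~~
~~~~~~
~~~~~~
gen 24: ~~~~~~
~~~~~~
+~~~~^
+~+~++
~~+~~+
~~~++~
~~~~~~
~~~~~~
~~~~~~
gen 25: ~~~~~~
~~~~~~
+~~~<~
+~+~++
~~+~~+
~~~++~
~~~~~~
~~~~~~
~~~~~~
gen 26: ~~~~~~
~~~~^~
+~~~+~
+~+~++
~~+~~+
~~~++~
~~~~~~
~~~~~~
~~~~~~
gen 27: ~~~~~~
~~~~+>
+~~~+~
+~+~++
~~+~~+
~~~++~
~~~~~~
~~~~~~
~~~~~~
gen 28: ~~~~~~
~~~~++
+~~~+v
+~+~++
~~+~~+
~~~++~
~~~~~~
~~~~~~
~~~~~~
gen 29: ~~~~~~
~~~~++
+~~~<+
+~+~++
~~+~~+
~~~++~
~~~~~~
~~~~~~
~~~~~~
gen 30: ~~~~~~
~~~~++
+~~~~+
+~+~v+
~~+~~+
~~~++~
~~~~~~
~~~~~~
~~~~~~
gen 31: ~~~~~~
~~~~++
+~~~~+
+~+~~>
~~+~~+
~~~++~
~~~~~~
~~~~~~
~~~~~~
gen 32: ~~~~~~
~~~~++
+~~~~^
+~+~~~
~~+~~+
~~~++~
~~~~~~
~~~~~~
~~~~~~
gen 33: ~~~~~~
~~~~++
+~~~<~
+~+~~~
~~+~~+
~~~++~
~~~~~~
~~~~~~
~~~~~~
gen 34: ~~~~~~
~~~~^+
+~~~+~
+~+~~~
~~+~~+
~~~++~
~~~~~~
~~~~~~
~~~~~~
gen 35: ~~~~~~
~~~<~+
+~~~+~
+~+~~~
~~+~~+
~~~++~
~~~~~~
~~~~~~
~~~~~~
gen 36: ~~~^~~
~~~+~+
+~~~+~
+~+~~~
~~+~~+
~~~++~
~~~~~~
~~~~~~
~~~~~~
gen 37: ~~~+>~
~~~+~+
+~~~+~
+~+~~~
~~+~~+
~~~++~
~~~~~~
~~~~~~
~~~~~~

east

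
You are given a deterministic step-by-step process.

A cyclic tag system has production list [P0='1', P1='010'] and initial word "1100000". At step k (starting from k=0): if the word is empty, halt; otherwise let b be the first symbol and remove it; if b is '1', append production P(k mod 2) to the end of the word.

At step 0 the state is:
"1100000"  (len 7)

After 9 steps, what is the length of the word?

step 0: "1100000"  (len 7)
step 1: "1000001"  (len 7)
step 2: "000001010"  (len 9)
step 3: "00001010"  (len 8)
step 4: "0001010"  (len 7)
step 5: "001010"  (len 6)
step 6: "01010"  (len 5)
step 7: "1010"  (len 4)
step 8: "010010"  (len 6)
step 9: "10010"  (len 5)

5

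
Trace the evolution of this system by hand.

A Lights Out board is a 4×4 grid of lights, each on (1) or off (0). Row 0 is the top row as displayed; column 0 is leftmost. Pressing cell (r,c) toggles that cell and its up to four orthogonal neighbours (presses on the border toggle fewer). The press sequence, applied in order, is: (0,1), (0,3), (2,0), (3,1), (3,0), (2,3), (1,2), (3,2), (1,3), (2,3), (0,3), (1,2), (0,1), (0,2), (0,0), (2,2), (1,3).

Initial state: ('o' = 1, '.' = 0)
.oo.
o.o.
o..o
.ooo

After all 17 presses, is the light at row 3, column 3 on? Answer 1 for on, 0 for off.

t=0: .oo.
o.o.
o..o
.ooo
t=1: o...
ooo.
o..o
.ooo
t=2: o.oo
oooo
o..o
.ooo
t=3: o.oo
.ooo
.o.o
oooo
t=4: o.oo
.ooo
...o
...o
t=5: o.oo
.ooo
o..o
oo.o
t=6: o.oo
.oo.
o.o.
oo..
t=7: o..o
...o
o...
oo..
t=8: o..o
...o
o.o.
o.oo
t=9: o...
..o.
o.oo
o.oo
t=10: o...
..oo
o...
o.o.
t=11: o.oo
..o.
o...
o.o.
t=12: o..o
.o.o
o.o.
o.o.
t=13: .ooo
...o
o.o.
o.o.
t=14: ....
..oo
o.o.
o.o.
t=15: oo..
o.oo
o.o.
o.o.
t=16: oo..
o..o
oo.o
o...
t=17: oo.o
o.o.
oo..
o...

0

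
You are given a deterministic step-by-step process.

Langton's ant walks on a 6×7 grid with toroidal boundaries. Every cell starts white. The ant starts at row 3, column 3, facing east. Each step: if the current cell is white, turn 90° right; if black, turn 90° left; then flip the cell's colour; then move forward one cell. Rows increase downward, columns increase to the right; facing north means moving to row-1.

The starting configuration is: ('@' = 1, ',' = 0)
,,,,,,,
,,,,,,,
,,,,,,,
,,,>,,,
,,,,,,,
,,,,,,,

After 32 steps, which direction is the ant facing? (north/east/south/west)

[0] ,,,,,,,
,,,,,,,
,,,,,,,
,,,>,,,
,,,,,,,
,,,,,,,
[1] ,,,,,,,
,,,,,,,
,,,,,,,
,,,@,,,
,,,v,,,
,,,,,,,
[2] ,,,,,,,
,,,,,,,
,,,,,,,
,,,@,,,
,,<@,,,
,,,,,,,
[3] ,,,,,,,
,,,,,,,
,,,,,,,
,,^@,,,
,,@@,,,
,,,,,,,
[4] ,,,,,,,
,,,,,,,
,,,,,,,
,,@>,,,
,,@@,,,
,,,,,,,
[5] ,,,,,,,
,,,,,,,
,,,^,,,
,,@,,,,
,,@@,,,
,,,,,,,
[6] ,,,,,,,
,,,,,,,
,,,@>,,
,,@,,,,
,,@@,,,
,,,,,,,
[7] ,,,,,,,
,,,,,,,
,,,@@,,
,,@,v,,
,,@@,,,
,,,,,,,
[8] ,,,,,,,
,,,,,,,
,,,@@,,
,,@<@,,
,,@@,,,
,,,,,,,
[9] ,,,,,,,
,,,,,,,
,,,^@,,
,,@@@,,
,,@@,,,
,,,,,,,
[10] ,,,,,,,
,,,,,,,
,,<,@,,
,,@@@,,
,,@@,,,
,,,,,,,
[11] ,,,,,,,
,,^,,,,
,,@,@,,
,,@@@,,
,,@@,,,
,,,,,,,
[12] ,,,,,,,
,,@>,,,
,,@,@,,
,,@@@,,
,,@@,,,
,,,,,,,
[13] ,,,,,,,
,,@@,,,
,,@v@,,
,,@@@,,
,,@@,,,
,,,,,,,
[14] ,,,,,,,
,,@@,,,
,,<@@,,
,,@@@,,
,,@@,,,
,,,,,,,
[15] ,,,,,,,
,,@@,,,
,,,@@,,
,,v@@,,
,,@@,,,
,,,,,,,
[16] ,,,,,,,
,,@@,,,
,,,@@,,
,,,>@,,
,,@@,,,
,,,,,,,
[17] ,,,,,,,
,,@@,,,
,,,^@,,
,,,,@,,
,,@@,,,
,,,,,,,
[18] ,,,,,,,
,,@@,,,
,,<,@,,
,,,,@,,
,,@@,,,
,,,,,,,
[19] ,,,,,,,
,,^@,,,
,,@,@,,
,,,,@,,
,,@@,,,
,,,,,,,
[20] ,,,,,,,
,<,@,,,
,,@,@,,
,,,,@,,
,,@@,,,
,,,,,,,
[21] ,^,,,,,
,@,@,,,
,,@,@,,
,,,,@,,
,,@@,,,
,,,,,,,
[22] ,@>,,,,
,@,@,,,
,,@,@,,
,,,,@,,
,,@@,,,
,,,,,,,
[23] ,@@,,,,
,@v@,,,
,,@,@,,
,,,,@,,
,,@@,,,
,,,,,,,
[24] ,@@,,,,
,<@@,,,
,,@,@,,
,,,,@,,
,,@@,,,
,,,,,,,
[25] ,@@,,,,
,,@@,,,
,v@,@,,
,,,,@,,
,,@@,,,
,,,,,,,
[26] ,@@,,,,
,,@@,,,
<@@,@,,
,,,,@,,
,,@@,,,
,,,,,,,
[27] ,@@,,,,
^,@@,,,
@@@,@,,
,,,,@,,
,,@@,,,
,,,,,,,
[28] ,@@,,,,
@>@@,,,
@@@,@,,
,,,,@,,
,,@@,,,
,,,,,,,
[29] ,@@,,,,
@@@@,,,
@v@,@,,
,,,,@,,
,,@@,,,
,,,,,,,
[30] ,@@,,,,
@@@@,,,
@,>,@,,
,,,,@,,
,,@@,,,
,,,,,,,
[31] ,@@,,,,
@@^@,,,
@,,,@,,
,,,,@,,
,,@@,,,
,,,,,,,
[32] ,@@,,,,
@<,@,,,
@,,,@,,
,,,,@,,
,,@@,,,
,,,,,,,

west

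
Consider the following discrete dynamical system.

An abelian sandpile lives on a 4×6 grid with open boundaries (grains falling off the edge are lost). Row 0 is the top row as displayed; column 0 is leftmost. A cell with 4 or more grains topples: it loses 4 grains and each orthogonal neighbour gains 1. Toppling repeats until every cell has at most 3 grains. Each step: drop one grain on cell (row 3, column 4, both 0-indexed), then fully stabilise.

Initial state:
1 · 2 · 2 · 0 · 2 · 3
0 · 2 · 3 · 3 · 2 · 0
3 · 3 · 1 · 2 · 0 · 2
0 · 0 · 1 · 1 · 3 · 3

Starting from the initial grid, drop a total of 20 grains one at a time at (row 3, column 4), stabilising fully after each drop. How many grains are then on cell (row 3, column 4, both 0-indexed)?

1

k=0  1 · 2 · 2 · 0 · 2 · 3
0 · 2 · 3 · 3 · 2 · 0
3 · 3 · 1 · 2 · 0 · 2
0 · 0 · 1 · 1 · 3 · 3
k=1  1 · 2 · 2 · 0 · 2 · 3
0 · 2 · 3 · 3 · 2 · 0
3 · 3 · 1 · 2 · 1 · 3
0 · 0 · 1 · 2 · 1 · 0
k=2  1 · 2 · 2 · 0 · 2 · 3
0 · 2 · 3 · 3 · 2 · 0
3 · 3 · 1 · 2 · 1 · 3
0 · 0 · 1 · 2 · 2 · 0
k=3  1 · 2 · 2 · 0 · 2 · 3
0 · 2 · 3 · 3 · 2 · 0
3 · 3 · 1 · 2 · 1 · 3
0 · 0 · 1 · 2 · 3 · 0
k=4  1 · 2 · 2 · 0 · 2 · 3
0 · 2 · 3 · 3 · 2 · 0
3 · 3 · 1 · 2 · 2 · 3
0 · 0 · 1 · 3 · 0 · 1
k=5  1 · 2 · 2 · 0 · 2 · 3
0 · 2 · 3 · 3 · 2 · 0
3 · 3 · 1 · 2 · 2 · 3
0 · 0 · 1 · 3 · 1 · 1
k=6  1 · 2 · 2 · 0 · 2 · 3
0 · 2 · 3 · 3 · 2 · 0
3 · 3 · 1 · 2 · 2 · 3
0 · 0 · 1 · 3 · 2 · 1
k=7  1 · 2 · 2 · 0 · 2 · 3
0 · 2 · 3 · 3 · 2 · 0
3 · 3 · 1 · 2 · 2 · 3
0 · 0 · 1 · 3 · 3 · 1
k=8  1 · 2 · 2 · 0 · 2 · 3
0 · 2 · 3 · 3 · 2 · 0
3 · 3 · 1 · 3 · 3 · 3
0 · 0 · 2 · 0 · 1 · 2
k=9  1 · 2 · 2 · 0 · 2 · 3
0 · 2 · 3 · 3 · 2 · 0
3 · 3 · 1 · 3 · 3 · 3
0 · 0 · 2 · 0 · 2 · 2
k=10  1 · 2 · 2 · 0 · 2 · 3
0 · 2 · 3 · 3 · 2 · 0
3 · 3 · 1 · 3 · 3 · 3
0 · 0 · 2 · 0 · 3 · 2
k=11  1 · 2 · 3 · 1 · 3 · 3
0 · 3 · 0 · 2 · 0 · 2
3 · 3 · 3 · 1 · 3 · 1
0 · 0 · 2 · 2 · 2 · 0
k=12  1 · 2 · 3 · 1 · 3 · 3
0 · 3 · 0 · 2 · 0 · 2
3 · 3 · 3 · 1 · 3 · 1
0 · 0 · 2 · 2 · 3 · 0
k=13  1 · 2 · 3 · 1 · 3 · 3
0 · 3 · 0 · 2 · 1 · 2
3 · 3 · 3 · 2 · 0 · 2
0 · 0 · 2 · 3 · 1 · 1
k=14  1 · 2 · 3 · 1 · 3 · 3
0 · 3 · 0 · 2 · 1 · 2
3 · 3 · 3 · 2 · 0 · 2
0 · 0 · 2 · 3 · 2 · 1
k=15  1 · 2 · 3 · 1 · 3 · 3
0 · 3 · 0 · 2 · 1 · 2
3 · 3 · 3 · 2 · 0 · 2
0 · 0 · 2 · 3 · 3 · 1
k=16  1 · 2 · 3 · 1 · 3 · 3
0 · 3 · 0 · 2 · 1 · 2
3 · 3 · 3 · 3 · 1 · 2
0 · 0 · 3 · 0 · 1 · 2
k=17  1 · 2 · 3 · 1 · 3 · 3
0 · 3 · 0 · 2 · 1 · 2
3 · 3 · 3 · 3 · 1 · 2
0 · 0 · 3 · 0 · 2 · 2
k=18  1 · 2 · 3 · 1 · 3 · 3
0 · 3 · 0 · 2 · 1 · 2
3 · 3 · 3 · 3 · 1 · 2
0 · 0 · 3 · 0 · 3 · 2
k=19  1 · 2 · 3 · 1 · 3 · 3
0 · 3 · 0 · 2 · 1 · 2
3 · 3 · 3 · 3 · 2 · 2
0 · 0 · 3 · 1 · 0 · 3
k=20  1 · 2 · 3 · 1 · 3 · 3
0 · 3 · 0 · 2 · 1 · 2
3 · 3 · 3 · 3 · 2 · 2
0 · 0 · 3 · 1 · 1 · 3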